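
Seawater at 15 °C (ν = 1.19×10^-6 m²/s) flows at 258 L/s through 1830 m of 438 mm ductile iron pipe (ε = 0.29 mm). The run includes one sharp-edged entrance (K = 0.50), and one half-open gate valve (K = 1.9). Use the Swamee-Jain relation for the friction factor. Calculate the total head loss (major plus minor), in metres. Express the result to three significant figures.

H_L ≈ 11.9 m

V = 4Q/(πD²) = 1.712 m/s; V²/2g = 0.1494 m
Re = 6.30×10^5, ε/D = 6.62×10^-4 → f = 0.01856 (Swamee-Jain)
Major: h_f = f(L/D)·V²/2g = 0.01856·4178·0.1494 = 11.59 m
Minor: ΣK = 2.40; h_m = ΣK·V²/2g = 0.3587 m
Total H_L = 11.59 + 0.3587 = 11.94 m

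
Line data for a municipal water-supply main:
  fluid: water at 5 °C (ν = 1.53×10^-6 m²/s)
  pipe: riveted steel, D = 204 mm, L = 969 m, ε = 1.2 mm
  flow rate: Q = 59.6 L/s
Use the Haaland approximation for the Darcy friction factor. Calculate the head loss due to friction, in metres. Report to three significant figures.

h_f ≈ 26.0 m

V = 4Q/(πD²) = 4·0.0596/(π·0.204²) = 1.823 m/s
Re = VD/ν = 1.823·0.204/1.53×10^-6 = 2.43×10^5 → turbulent
ε/D = 1.2/204 = 0.00588
Haaland: f = 0.03230
h_f = f(L/D)V²/(2g) = 0.03230·(969/0.204)·1.823²/(2·9.81) = 26.00 m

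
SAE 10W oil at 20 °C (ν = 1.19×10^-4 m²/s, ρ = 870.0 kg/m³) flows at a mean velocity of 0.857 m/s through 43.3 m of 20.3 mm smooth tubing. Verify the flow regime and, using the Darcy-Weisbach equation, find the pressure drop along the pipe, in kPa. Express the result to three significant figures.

Re = VD/ν = 0.857·0.02030/1.19×10^-4 = 146 → laminar (Re < 2300)
f = 64/Re = 0.4378
h_f = f(L/D)V²/(2g) = 0.4378·(43.3/0.02030)·0.857²/(2·9.81) = 34.95 m
Δp = ρg·h_f = 870.0·9.81·34.95 = 298.3 kPa

Δp ≈ 298 kPa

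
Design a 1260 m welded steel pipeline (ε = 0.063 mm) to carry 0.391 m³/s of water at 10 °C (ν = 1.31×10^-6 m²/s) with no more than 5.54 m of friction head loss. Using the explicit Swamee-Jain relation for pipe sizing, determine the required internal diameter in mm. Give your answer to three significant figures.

Swamee-Jain (Type III): D = 0.66·[ε^1.25·(LQ²/(gh_f))^4.75 + ν·Q^9.4·(L/(gh_f))^5.2]^0.04
LQ²/(gh_f) = 3.544; L/(gh_f) = 23.18
Term 1 = ε^1.25·(…)^4.75 = 0.00229; Term 2 = ν·Q^9.4·(…)^5.2 = 0.00241
D = 0.66·(0.00229 + 0.00241)^0.04 = 0.5326 m = 533 mm
Check: V = 1.75 m/s, Re = 7.13×10^5, f = 0.01416, h_f = 5.26 m ≈ 5.54 m ✓

D ≈ 533 mm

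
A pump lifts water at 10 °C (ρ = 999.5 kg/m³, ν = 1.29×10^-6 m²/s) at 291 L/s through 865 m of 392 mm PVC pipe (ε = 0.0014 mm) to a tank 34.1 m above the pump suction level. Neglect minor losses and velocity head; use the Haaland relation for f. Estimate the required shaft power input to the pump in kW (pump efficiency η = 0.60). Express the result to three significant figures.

P_shaft ≈ 200 kW

V = 4Q/(πD²) = 2.411 m/s; Re = 7.33×10^5; ε/D = 3.57×10^-6; f = 0.01226
h_f = f(L/D)V²/2g = 8.020 m
Total head H = z + h_f = 34.1 + 8.020 = 42.12 m
P_hyd = ρgQH = 999.5·9.81·0.291·42.12 = 120.2 kW
P_shaft = P_hyd/η = 120.2/0.60 = 200.3 kW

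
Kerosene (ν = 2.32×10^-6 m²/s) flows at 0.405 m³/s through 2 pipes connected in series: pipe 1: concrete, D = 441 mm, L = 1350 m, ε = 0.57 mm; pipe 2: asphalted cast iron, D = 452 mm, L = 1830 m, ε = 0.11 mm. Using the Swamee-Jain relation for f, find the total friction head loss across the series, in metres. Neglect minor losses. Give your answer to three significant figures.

Pipe 1: V = 2.651 m/s, Re = 5.04×10^5, ε/D = 0.00129, f = 0.02154, h_1 = f(L/D)V²/2g = 23.62 m
Pipe 2: V = 2.524 m/s, Re = 4.92×10^5, ε/D = 2.43×10^-4, f = 0.01592, h_2 = f(L/D)V²/2g = 20.93 m
Series → Q common, losses add: H = Σh = 44.56 m

H ≈ 44.6 m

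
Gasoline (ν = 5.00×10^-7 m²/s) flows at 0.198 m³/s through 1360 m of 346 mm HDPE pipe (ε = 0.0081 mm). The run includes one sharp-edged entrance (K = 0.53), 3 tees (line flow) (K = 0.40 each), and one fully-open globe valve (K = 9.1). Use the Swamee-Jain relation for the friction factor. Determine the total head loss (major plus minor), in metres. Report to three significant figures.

H_L ≈ 12.7 m

V = 4Q/(πD²) = 2.106 m/s; V²/2g = 0.2260 m
Re = 1.46×10^6, ε/D = 2.34×10^-5 → f = 0.01158 (Swamee-Jain)
Major: h_f = f(L/D)·V²/2g = 0.01158·3931·0.2260 = 10.29 m
Minor: ΣK = 10.8; h_m = ΣK·V²/2g = 2.448 m
Total H_L = 10.29 + 2.448 = 12.74 m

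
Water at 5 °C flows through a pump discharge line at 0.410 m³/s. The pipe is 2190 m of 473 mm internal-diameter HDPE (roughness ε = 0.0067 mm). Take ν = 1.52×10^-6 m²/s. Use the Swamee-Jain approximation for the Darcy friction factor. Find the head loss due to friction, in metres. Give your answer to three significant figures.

h_f ≈ 16.1 m

V = 4Q/(πD²) = 4·0.410/(π·0.473²) = 2.333 m/s
Re = VD/ν = 2.333·0.473/1.52×10^-6 = 7.26×10^5 → turbulent
ε/D = 0.0067/473 = 1.42×10^-5
Swamee-Jain: f = 0.01254
h_f = f(L/D)V²/(2g) = 0.01254·(2190/0.473)·2.333²/(2·9.81) = 16.11 m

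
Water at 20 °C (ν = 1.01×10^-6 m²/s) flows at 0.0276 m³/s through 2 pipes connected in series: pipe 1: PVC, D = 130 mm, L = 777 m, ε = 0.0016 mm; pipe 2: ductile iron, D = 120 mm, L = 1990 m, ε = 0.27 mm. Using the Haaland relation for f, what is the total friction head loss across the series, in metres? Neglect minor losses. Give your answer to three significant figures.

H ≈ 144 m

Pipe 1: V = 2.079 m/s, Re = 2.68×10^5, ε/D = 1.23×10^-5, f = 0.01475, h_1 = f(L/D)V²/2g = 19.42 m
Pipe 2: V = 2.440 m/s, Re = 2.90×10^5, ε/D = 0.00225, f = 0.02473, h_2 = f(L/D)V²/2g = 124.5 m
Series → Q common, losses add: H = Σh = 143.9 m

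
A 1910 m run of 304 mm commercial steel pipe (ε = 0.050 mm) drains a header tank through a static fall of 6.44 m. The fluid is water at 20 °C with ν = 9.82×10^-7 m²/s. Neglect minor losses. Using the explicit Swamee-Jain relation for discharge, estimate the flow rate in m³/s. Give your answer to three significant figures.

Swamee-Jain (Type II): Q = -0.965·√(gD⁵h_f/L)·ln[ε/(3.7D) + √(3.17ν²L/(gD³h_f))]
√(gD⁵h_f/L) = √(9.81·0.304⁵·6.44/1910) = 0.009267
ε/(3.7D) = 4.45×10^-5; √(3.17ν²L/(gD³h_f)) = 5.74×10^-5
Q = -0.965·0.009267·ln(1.018×10^-4) = 0.08221 m³/s
Check: V = 1.13 m/s, Re = 3.51×10^5, f = 0.01573, h_f = 6.46 m ≈ 6.44 m ✓

Q ≈ 0.0822 m³/s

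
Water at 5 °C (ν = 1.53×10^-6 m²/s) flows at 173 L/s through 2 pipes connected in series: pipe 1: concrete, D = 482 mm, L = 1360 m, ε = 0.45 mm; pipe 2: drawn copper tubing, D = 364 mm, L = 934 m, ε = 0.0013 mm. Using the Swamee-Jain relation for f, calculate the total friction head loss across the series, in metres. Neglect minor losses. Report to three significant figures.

H ≈ 7.60 m

Pipe 1: V = 0.9481 m/s, Re = 2.99×10^5, ε/D = 9.34×10^-4, f = 0.02047, h_1 = f(L/D)V²/2g = 2.646 m
Pipe 2: V = 1.662 m/s, Re = 3.96×10^5, ε/D = 3.57×10^-6, f = 0.01371, h_2 = f(L/D)V²/2g = 4.955 m
Series → Q common, losses add: H = Σh = 7.601 m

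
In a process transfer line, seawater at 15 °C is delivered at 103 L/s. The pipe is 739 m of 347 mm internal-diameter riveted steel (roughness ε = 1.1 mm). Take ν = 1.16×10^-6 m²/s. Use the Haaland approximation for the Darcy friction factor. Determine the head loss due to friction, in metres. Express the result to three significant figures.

h_f ≈ 3.48 m

V = 4Q/(πD²) = 4·0.103/(π·0.347²) = 1.089 m/s
Re = VD/ν = 1.089·0.347/1.16×10^-6 = 3.26×10^5 → turbulent
ε/D = 1.1/347 = 0.00317
Haaland: f = 0.02699
h_f = f(L/D)V²/(2g) = 0.02699·(739/0.347)·1.089²/(2·9.81) = 3.475 m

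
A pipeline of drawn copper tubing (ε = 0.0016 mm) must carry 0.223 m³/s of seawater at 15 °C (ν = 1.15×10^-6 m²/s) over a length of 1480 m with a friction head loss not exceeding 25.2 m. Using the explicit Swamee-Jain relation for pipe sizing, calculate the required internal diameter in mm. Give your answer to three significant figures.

Swamee-Jain (Type III): D = 0.66·[ε^1.25·(LQ²/(gh_f))^4.75 + ν·Q^9.4·(L/(gh_f))^5.2]^0.04
LQ²/(gh_f) = 0.2977; L/(gh_f) = 5.987
Term 1 = ε^1.25·(…)^4.75 = 1.80×10^-10; Term 2 = ν·Q^9.4·(…)^5.2 = 9.47×10^-9
D = 0.66·(1.80×10^-10 + 9.47×10^-9)^0.04 = 0.3154 m = 315 mm
Check: V = 2.85 m/s, Re = 7.83×10^5, f = 0.01221, h_f = 23.8 m ≈ 25.2 m ✓

D ≈ 315 mm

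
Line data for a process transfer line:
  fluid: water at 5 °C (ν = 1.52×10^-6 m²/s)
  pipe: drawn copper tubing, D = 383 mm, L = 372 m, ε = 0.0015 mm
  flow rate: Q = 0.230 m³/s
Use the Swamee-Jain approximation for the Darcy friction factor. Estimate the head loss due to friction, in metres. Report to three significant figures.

h_f ≈ 2.59 m

V = 4Q/(πD²) = 4·0.230/(π·0.383²) = 1.996 m/s
Re = VD/ν = 1.996·0.383/1.52×10^-6 = 5.03×10^5 → turbulent
ε/D = 0.0015/383 = 3.92×10^-6
Swamee-Jain: f = 0.01314
h_f = f(L/D)V²/(2g) = 0.01314·(372/0.383)·1.996²/(2·9.81) = 2.593 m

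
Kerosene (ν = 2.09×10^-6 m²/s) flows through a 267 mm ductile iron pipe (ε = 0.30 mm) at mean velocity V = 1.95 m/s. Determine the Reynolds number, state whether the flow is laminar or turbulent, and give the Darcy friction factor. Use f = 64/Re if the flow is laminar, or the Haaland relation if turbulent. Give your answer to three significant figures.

Re = VD/ν = 1.950·0.267/2.09×10^-6 = 2.49×10^5
Re > 4000 → turbulent; ε/D = 0.00112
Haaland: f = 0.02118

Re ≈ 2.49×10^5; turbulent; f ≈ 0.0212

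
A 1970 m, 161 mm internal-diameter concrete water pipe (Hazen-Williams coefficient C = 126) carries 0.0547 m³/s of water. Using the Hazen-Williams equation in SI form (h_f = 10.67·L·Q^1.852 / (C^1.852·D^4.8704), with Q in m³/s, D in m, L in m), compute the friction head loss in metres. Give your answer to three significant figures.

h_f ≈ 90.9 m

h_f = 10.67·1970·0.0547^1.852 / (126^1.852·0.161^4.8704) = 90.90 m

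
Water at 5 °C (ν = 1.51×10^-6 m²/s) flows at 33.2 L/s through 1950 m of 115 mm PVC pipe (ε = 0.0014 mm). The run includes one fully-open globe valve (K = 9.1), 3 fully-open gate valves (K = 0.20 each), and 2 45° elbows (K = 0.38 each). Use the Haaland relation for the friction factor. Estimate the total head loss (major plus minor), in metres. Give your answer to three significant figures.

H_L ≈ 138 m

V = 4Q/(πD²) = 3.196 m/s; V²/2g = 0.5207 m
Re = 2.43×10^5, ε/D = 1.22×10^-5 → f = 0.01501 (Haaland)
Major: h_f = f(L/D)·V²/2g = 0.01501·16957·0.5207 = 132.5 m
Minor: ΣK = 10.5; h_m = ΣK·V²/2g = 5.447 m
Total H_L = 132.5 + 5.447 = 137.9 m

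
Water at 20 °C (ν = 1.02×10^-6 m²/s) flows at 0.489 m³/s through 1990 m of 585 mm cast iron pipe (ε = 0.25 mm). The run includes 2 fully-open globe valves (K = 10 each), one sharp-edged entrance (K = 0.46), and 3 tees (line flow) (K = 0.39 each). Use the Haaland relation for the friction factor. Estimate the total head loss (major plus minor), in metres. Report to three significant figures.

V = 4Q/(πD²) = 1.819 m/s; V²/2g = 0.1687 m
Re = 1.04×10^6, ε/D = 4.27×10^-4 → f = 0.01663 (Haaland)
Major: h_f = f(L/D)·V²/2g = 0.01663·3402·0.1687 = 9.544 m
Minor: ΣK = 21.6; h_m = ΣK·V²/2g = 3.649 m
Total H_L = 9.544 + 3.649 = 13.19 m

H_L ≈ 13.2 m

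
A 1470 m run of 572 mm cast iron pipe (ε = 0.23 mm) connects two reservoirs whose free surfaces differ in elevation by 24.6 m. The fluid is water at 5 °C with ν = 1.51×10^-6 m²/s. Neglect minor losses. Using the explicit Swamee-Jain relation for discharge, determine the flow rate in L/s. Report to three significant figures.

Swamee-Jain (Type II): Q = -0.965·√(gD⁵h_f/L)·ln[ε/(3.7D) + √(3.17ν²L/(gD³h_f))]
√(gD⁵h_f/L) = √(9.81·0.572⁵·24.6/1470) = 0.1003
ε/(3.7D) = 1.09×10^-4; √(3.17ν²L/(gD³h_f)) = 1.53×10^-5
Q = -0.965·0.1003·ln(1.240×10^-4) = 0.8703 m³/s
Check: V = 3.39 m/s, Re = 1.28×10^6, f = 0.01647, h_f = 24.7 m ≈ 24.6 m ✓

Q ≈ 870 L/s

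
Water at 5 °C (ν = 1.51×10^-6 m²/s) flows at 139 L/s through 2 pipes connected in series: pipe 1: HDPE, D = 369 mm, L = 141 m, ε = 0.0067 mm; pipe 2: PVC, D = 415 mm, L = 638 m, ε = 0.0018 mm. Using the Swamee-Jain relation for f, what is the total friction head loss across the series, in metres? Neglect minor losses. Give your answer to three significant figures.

Pipe 1: V = 1.300 m/s, Re = 3.18×10^5, ε/D = 1.82×10^-5, f = 0.01444, h_1 = f(L/D)V²/2g = 0.4751 m
Pipe 2: V = 1.028 m/s, Re = 2.82×10^5, ε/D = 4.34×10^-6, f = 0.01459, h_2 = f(L/D)V²/2g = 1.207 m
Series → Q common, losses add: H = Σh = 1.682 m

H ≈ 1.68 m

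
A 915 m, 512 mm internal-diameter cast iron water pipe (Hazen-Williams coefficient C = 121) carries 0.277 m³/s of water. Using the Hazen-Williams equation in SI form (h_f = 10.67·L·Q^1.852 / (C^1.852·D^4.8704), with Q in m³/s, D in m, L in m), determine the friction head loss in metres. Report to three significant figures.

h_f ≈ 3.28 m

h_f = 10.67·915·0.277^1.852 / (121^1.852·0.512^4.8704) = 3.279 m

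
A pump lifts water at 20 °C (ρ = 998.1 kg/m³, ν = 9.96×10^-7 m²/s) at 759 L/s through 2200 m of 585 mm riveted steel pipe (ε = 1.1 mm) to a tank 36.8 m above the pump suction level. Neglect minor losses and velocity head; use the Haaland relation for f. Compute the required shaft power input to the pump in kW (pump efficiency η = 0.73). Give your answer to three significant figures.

V = 4Q/(πD²) = 2.824 m/s; Re = 1.66×10^6; ε/D = 0.00188; f = 0.02319
h_f = f(L/D)V²/2g = 35.44 m
Total head H = z + h_f = 36.8 + 35.44 = 72.24 m
P_hyd = ρgQH = 998.1·9.81·0.759·72.24 = 536.9 kW
P_shaft = P_hyd/η = 536.9/0.73 = 735.5 kW

P_shaft ≈ 735 kW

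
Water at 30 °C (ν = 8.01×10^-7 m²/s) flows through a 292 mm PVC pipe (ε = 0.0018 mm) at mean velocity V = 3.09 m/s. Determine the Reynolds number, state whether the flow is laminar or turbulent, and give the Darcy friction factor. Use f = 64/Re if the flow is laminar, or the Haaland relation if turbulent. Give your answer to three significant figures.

Re ≈ 1.13×10^6; turbulent; f ≈ 0.0115

Re = VD/ν = 3.090·0.292/8.01×10^-7 = 1.13×10^6
Re > 4000 → turbulent; ε/D = 6.16×10^-6
Haaland: f = 0.01147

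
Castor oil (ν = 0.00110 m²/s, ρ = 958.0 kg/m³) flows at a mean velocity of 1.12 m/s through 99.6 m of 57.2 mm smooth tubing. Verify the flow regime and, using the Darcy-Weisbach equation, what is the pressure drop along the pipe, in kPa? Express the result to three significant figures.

Δp ≈ 1150 kPa

Re = VD/ν = 1.12·0.05720/0.00110 = 58.2 → laminar (Re < 2300)
f = 64/Re = 1.099
h_f = f(L/D)V²/(2g) = 1.099·(99.6/0.05720)·1.12²/(2·9.81) = 122.3 m
Δp = ρg·h_f = 958.0·9.81·122.3 = 1150 kPa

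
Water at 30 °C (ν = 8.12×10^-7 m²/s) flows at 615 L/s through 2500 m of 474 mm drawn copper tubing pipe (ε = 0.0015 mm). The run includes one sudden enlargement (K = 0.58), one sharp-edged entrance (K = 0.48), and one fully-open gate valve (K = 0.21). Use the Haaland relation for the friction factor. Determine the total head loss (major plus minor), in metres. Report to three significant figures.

V = 4Q/(πD²) = 3.485 m/s; V²/2g = 0.6191 m
Re = 2.03×10^6, ε/D = 3.16×10^-6 → f = 0.01040 (Haaland)
Major: h_f = f(L/D)·V²/2g = 0.01040·5274·0.6191 = 33.97 m
Minor: ΣK = 1.27; h_m = ΣK·V²/2g = 0.7863 m
Total H_L = 33.97 + 0.7863 = 34.76 m

H_L ≈ 34.8 m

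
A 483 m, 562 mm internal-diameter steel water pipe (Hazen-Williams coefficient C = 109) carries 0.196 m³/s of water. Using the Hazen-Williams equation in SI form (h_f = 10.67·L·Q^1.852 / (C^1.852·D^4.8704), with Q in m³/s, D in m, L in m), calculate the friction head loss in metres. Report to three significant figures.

h_f ≈ 0.703 m

h_f = 10.67·483·0.196^1.852 / (109^1.852·0.562^4.8704) = 0.7030 m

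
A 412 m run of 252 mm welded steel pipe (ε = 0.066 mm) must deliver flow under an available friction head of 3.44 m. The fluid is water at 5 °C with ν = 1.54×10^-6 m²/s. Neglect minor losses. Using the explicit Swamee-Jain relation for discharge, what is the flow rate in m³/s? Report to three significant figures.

Swamee-Jain (Type II): Q = -0.965·√(gD⁵h_f/L)·ln[ε/(3.7D) + √(3.17ν²L/(gD³h_f))]
√(gD⁵h_f/L) = √(9.81·0.252⁵·3.44/412) = 0.009124
ε/(3.7D) = 7.08×10^-5; √(3.17ν²L/(gD³h_f)) = 7.57×10^-5
Q = -0.965·0.009124·ln(1.465×10^-4) = 0.07773 m³/s
Check: V = 1.56 m/s, Re = 2.55×10^5, f = 0.01707, h_f = 3.45 m ≈ 3.44 m ✓

Q ≈ 0.0777 m³/s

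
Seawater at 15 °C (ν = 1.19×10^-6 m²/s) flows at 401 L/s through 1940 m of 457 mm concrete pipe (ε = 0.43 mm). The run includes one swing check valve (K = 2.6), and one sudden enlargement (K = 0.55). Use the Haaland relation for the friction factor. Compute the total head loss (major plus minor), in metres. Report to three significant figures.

V = 4Q/(πD²) = 2.445 m/s; V²/2g = 0.3046 m
Re = 9.39×10^5, ε/D = 9.41×10^-4 → f = 0.01968 (Haaland)
Major: h_f = f(L/D)·V²/2g = 0.01968·4245·0.3046 = 25.45 m
Minor: ΣK = 3.15; h_m = ΣK·V²/2g = 0.9595 m
Total H_L = 25.45 + 0.9595 = 26.41 m

H_L ≈ 26.4 m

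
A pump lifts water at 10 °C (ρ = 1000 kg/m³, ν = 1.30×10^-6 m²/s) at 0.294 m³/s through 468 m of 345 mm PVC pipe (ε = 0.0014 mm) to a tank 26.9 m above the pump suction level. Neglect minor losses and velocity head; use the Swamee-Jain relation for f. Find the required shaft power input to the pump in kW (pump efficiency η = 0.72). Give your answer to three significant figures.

V = 4Q/(πD²) = 3.145 m/s; Re = 8.35×10^5; ε/D = 4.06×10^-6; f = 0.01206
h_f = f(L/D)V²/2g = 8.247 m
Total head H = z + h_f = 26.9 + 8.247 = 35.15 m
P_hyd = ρgQH = 1000·9.81·0.294·35.15 = 101.4 kW
P_shaft = P_hyd/η = 101.4/0.72 = 140.8 kW

P_shaft ≈ 141 kW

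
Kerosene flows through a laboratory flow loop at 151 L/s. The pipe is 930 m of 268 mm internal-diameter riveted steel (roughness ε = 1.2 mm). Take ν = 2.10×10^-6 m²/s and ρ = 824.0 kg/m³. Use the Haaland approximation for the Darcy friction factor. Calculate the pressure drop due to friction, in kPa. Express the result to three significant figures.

Δp ≈ 304 kPa

V = 4Q/(πD²) = 4·0.151/(π·0.268²) = 2.677 m/s
Re = VD/ν = 2.677·0.268/2.10×10^-6 = 3.42×10^5 → turbulent
ε/D = 1.2/268 = 0.00448
Haaland: f = 0.02971
h_f = f(L/D)V²/(2g) = 0.02971·(930/0.268)·2.677²/(2·9.81) = 37.65 m
Δp = ρg·h_f = 824.0·9.81·37.65 = 304.4 kPa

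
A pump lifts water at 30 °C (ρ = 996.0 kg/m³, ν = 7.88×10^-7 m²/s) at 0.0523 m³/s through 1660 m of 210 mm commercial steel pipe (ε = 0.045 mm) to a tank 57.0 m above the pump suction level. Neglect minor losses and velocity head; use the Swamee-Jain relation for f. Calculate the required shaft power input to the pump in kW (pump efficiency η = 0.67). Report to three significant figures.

P_shaft ≈ 54.6 kW

V = 4Q/(πD²) = 1.510 m/s; Re = 4.02×10^5; ε/D = 2.14×10^-4; f = 0.01595
h_f = f(L/D)V²/2g = 14.65 m
Total head H = z + h_f = 57.0 + 14.65 = 71.65 m
P_hyd = ρgQH = 996.0·9.81·0.0523·71.65 = 36.61 kW
P_shaft = P_hyd/η = 36.61/0.67 = 54.65 kW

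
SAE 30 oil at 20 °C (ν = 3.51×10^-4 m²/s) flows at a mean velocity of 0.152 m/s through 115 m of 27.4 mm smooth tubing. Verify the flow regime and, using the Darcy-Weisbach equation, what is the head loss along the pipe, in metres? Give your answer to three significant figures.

h_f ≈ 26.7 m

Re = VD/ν = 0.152·0.02740/3.51×10^-4 = 11.9 → laminar (Re < 2300)
f = 64/Re = 5.394
h_f = f(L/D)V²/(2g) = 5.394·(115/0.02740)·0.152²/(2·9.81) = 26.66 m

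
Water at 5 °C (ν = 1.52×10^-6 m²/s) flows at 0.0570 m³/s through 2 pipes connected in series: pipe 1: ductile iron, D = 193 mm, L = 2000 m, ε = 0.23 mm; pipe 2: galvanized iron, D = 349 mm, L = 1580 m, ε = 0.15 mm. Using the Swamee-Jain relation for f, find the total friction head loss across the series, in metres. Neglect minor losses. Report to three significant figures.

H ≈ 45.1 m

Pipe 1: V = 1.948 m/s, Re = 2.47×10^5, ε/D = 0.00119, f = 0.02169, h_1 = f(L/D)V²/2g = 43.48 m
Pipe 2: V = 0.5958 m/s, Re = 1.37×10^5, ε/D = 4.30×10^-4, f = 0.01932, h_2 = f(L/D)V²/2g = 1.583 m
Series → Q common, losses add: H = Σh = 45.06 m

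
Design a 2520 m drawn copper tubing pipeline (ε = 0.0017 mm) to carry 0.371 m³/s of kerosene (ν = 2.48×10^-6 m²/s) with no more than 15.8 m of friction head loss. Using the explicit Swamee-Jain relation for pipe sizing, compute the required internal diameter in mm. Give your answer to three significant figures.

Swamee-Jain (Type III): D = 0.66·[ε^1.25·(LQ²/(gh_f))^4.75 + ν·Q^9.4·(L/(gh_f))^5.2]^0.04
LQ²/(gh_f) = 2.238; L/(gh_f) = 16.26
Term 1 = ε^1.25·(…)^4.75 = 2.82×10^-6; Term 2 = ν·Q^9.4·(…)^5.2 = 4.41×10^-4
D = 0.66·(2.82×10^-6 + 4.41×10^-4)^0.04 = 0.4846 m = 485 mm
Check: V = 2.01 m/s, Re = 3.93×10^5, f = 0.01372, h_f = 14.7 m ≈ 15.8 m ✓

D ≈ 485 mm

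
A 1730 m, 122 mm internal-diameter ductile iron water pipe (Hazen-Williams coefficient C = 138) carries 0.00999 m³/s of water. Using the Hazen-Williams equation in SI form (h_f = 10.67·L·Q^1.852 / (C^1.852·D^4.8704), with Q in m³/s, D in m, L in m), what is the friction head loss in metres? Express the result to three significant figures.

h_f = 10.67·1730·0.00999^1.852 / (138^1.852·0.122^4.8704) = 11.17 m

h_f ≈ 11.2 m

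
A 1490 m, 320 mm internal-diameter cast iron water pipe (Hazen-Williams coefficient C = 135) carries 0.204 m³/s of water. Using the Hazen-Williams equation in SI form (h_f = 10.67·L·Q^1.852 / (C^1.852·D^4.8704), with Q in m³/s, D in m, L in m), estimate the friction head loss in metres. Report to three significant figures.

h_f = 10.67·1490·0.204^1.852 / (135^1.852·0.320^4.8704) = 24.41 m

h_f ≈ 24.4 m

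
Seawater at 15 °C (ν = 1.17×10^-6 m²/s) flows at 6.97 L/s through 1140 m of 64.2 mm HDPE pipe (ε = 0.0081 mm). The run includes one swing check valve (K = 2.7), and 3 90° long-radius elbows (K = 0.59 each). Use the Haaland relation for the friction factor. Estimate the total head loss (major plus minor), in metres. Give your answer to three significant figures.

V = 4Q/(πD²) = 2.153 m/s; V²/2g = 0.2363 m
Re = 1.18×10^5, ε/D = 1.26×10^-4 → f = 0.01785 (Haaland)
Major: h_f = f(L/D)·V²/2g = 0.01785·17757·0.2363 = 74.88 m
Minor: ΣK = 4.47; h_m = ΣK·V²/2g = 1.056 m
Total H_L = 74.88 + 1.056 = 75.94 m

H_L ≈ 75.9 m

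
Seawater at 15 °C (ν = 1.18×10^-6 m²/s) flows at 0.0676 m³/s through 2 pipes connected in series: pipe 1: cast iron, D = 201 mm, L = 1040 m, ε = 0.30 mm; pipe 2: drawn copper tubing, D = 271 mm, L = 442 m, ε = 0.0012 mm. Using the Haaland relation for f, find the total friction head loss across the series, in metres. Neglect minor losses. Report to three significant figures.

H ≈ 28.3 m

Pipe 1: V = 2.130 m/s, Re = 3.63×10^5, ε/D = 0.00149, f = 0.02228, h_1 = f(L/D)V²/2g = 26.67 m
Pipe 2: V = 1.172 m/s, Re = 2.69×10^5, ε/D = 4.43×10^-6, f = 0.01467, h_2 = f(L/D)V²/2g = 1.675 m
Series → Q common, losses add: H = Σh = 28.34 m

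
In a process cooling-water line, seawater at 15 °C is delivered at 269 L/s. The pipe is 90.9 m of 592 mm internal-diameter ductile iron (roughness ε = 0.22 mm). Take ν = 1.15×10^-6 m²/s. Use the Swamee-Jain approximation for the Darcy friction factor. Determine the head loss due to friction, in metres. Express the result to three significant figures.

V = 4Q/(πD²) = 4·0.269/(π·0.592²) = 0.9773 m/s
Re = VD/ν = 0.9773·0.592/1.15×10^-6 = 5.03×10^5 → turbulent
ε/D = 0.22/592 = 3.72×10^-4
Swamee-Jain: f = 0.01691
h_f = f(L/D)V²/(2g) = 0.01691·(90.9/0.592)·0.9773²/(2·9.81) = 0.1264 m

h_f ≈ 0.126 m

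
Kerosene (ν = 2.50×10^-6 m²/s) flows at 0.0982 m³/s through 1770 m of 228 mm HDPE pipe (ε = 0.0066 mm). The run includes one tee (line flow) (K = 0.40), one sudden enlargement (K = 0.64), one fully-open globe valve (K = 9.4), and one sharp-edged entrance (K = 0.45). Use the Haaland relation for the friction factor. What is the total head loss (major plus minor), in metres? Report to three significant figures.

V = 4Q/(πD²) = 2.405 m/s; V²/2g = 0.2949 m
Re = 2.19×10^5, ε/D = 2.89×10^-5 → f = 0.01542 (Haaland)
Major: h_f = f(L/D)·V²/2g = 0.01542·7763·0.2949 = 35.30 m
Minor: ΣK = 10.9; h_m = ΣK·V²/2g = 3.211 m
Total H_L = 35.30 + 3.211 = 38.51 m

H_L ≈ 38.5 m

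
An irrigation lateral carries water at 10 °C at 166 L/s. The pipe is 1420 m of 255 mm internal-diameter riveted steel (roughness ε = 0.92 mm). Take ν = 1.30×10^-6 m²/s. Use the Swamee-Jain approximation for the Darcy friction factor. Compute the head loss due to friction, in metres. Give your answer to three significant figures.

V = 4Q/(πD²) = 4·0.166/(π·0.255²) = 3.250 m/s
Re = VD/ν = 3.250·0.255/1.30×10^-6 = 6.38×10^5 → turbulent
ε/D = 0.92/255 = 0.00361
Swamee-Jain: f = 0.02785
h_f = f(L/D)V²/(2g) = 0.02785·(1420/0.255)·3.250²/(2·9.81) = 83.52 m

h_f ≈ 83.5 m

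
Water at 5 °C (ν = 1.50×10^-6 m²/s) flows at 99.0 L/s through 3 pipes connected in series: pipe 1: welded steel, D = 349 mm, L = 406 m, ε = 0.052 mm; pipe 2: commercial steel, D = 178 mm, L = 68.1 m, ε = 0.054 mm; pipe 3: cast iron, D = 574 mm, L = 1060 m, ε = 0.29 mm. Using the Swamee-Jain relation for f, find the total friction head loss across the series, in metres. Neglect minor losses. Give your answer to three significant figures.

H ≈ 6.39 m

Pipe 1: V = 1.035 m/s, Re = 2.41×10^5, ε/D = 1.49×10^-4, f = 0.01634, h_1 = f(L/D)V²/2g = 1.038 m
Pipe 2: V = 3.978 m/s, Re = 4.72×10^5, ε/D = 3.03×10^-4, f = 0.01647, h_2 = f(L/D)V²/2g = 5.082 m
Pipe 3: V = 0.3826 m/s, Re = 1.46×10^5, ε/D = 5.05×10^-4, f = 0.01955, h_3 = f(L/D)V²/2g = 0.2693 m
Series → Q common, losses add: H = Σh = 6.389 m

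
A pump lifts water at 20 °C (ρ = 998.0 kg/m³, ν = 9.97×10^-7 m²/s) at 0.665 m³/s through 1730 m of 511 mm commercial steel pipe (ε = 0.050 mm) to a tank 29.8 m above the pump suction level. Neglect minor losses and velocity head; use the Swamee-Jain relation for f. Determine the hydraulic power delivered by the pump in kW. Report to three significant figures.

P_hyd ≈ 347 kW

V = 4Q/(πD²) = 3.243 m/s; Re = 1.66×10^6; ε/D = 9.78×10^-5; f = 0.01298
h_f = f(L/D)V²/2g = 23.55 m
Total head H = z + h_f = 29.8 + 23.55 = 53.35 m
P_hyd = ρgQH = 998.0·9.81·0.665·53.35 = 347.4 kW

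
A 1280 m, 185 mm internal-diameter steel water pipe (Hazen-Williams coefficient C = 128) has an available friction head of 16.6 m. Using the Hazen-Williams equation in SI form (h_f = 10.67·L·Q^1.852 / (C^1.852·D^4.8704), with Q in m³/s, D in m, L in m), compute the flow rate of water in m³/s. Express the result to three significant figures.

Q ≈ 0.0404 m³/s

Rearranging: Q = [h_f·C^1.852·D^4.8704 / (10.67·L)]^(1/1.852)
Q = [16.6·128^1.852·0.185^4.8704 / (10.67·1280)]^0.540 = 0.04035 m³/s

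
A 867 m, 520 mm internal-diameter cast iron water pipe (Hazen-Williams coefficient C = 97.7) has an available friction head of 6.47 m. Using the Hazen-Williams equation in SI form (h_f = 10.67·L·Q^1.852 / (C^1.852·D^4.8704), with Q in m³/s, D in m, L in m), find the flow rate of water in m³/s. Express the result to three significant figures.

Rearranging: Q = [h_f·C^1.852·D^4.8704 / (10.67·L)]^(1/1.852)
Q = [6.47·97.7^1.852·0.520^4.8704 / (10.67·867)]^0.540 = 0.3462 m³/s

Q ≈ 0.346 m³/s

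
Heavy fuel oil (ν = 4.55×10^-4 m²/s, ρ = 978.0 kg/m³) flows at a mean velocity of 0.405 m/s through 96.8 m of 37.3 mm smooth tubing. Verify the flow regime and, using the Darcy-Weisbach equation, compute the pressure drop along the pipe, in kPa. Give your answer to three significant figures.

Re = VD/ν = 0.405·0.03730/4.55×10^-4 = 33.2 → laminar (Re < 2300)
f = 64/Re = 1.928
h_f = f(L/D)V²/(2g) = 1.928·(96.8/0.03730)·0.405²/(2·9.81) = 41.82 m
Δp = ρg·h_f = 978.0·9.81·41.82 = 401.2 kPa

Δp ≈ 401 kPa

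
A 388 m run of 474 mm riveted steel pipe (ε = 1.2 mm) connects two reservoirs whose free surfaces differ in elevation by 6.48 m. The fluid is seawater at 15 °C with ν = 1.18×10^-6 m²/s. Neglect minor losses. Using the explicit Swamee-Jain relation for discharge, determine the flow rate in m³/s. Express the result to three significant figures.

Q ≈ 0.439 m³/s

Swamee-Jain (Type II): Q = -0.965·√(gD⁵h_f/L)·ln[ε/(3.7D) + √(3.17ν²L/(gD³h_f))]
√(gD⁵h_f/L) = √(9.81·0.474⁵·6.48/388) = 0.06261
ε/(3.7D) = 6.84×10^-4; √(3.17ν²L/(gD³h_f)) = 1.59×10^-5
Q = -0.965·0.06261·ln(7.001×10^-4) = 0.4389 m³/s
Check: V = 2.49 m/s, Re = 9.99×10^5, f = 0.02519, h_f = 6.50 m ≈ 6.48 m ✓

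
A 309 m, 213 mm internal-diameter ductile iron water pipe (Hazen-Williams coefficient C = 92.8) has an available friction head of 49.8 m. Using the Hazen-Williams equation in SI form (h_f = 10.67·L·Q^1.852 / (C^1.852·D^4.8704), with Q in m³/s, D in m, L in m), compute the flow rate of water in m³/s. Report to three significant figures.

Q ≈ 0.165 m³/s

Rearranging: Q = [h_f·C^1.852·D^4.8704 / (10.67·L)]^(1/1.852)
Q = [49.8·92.8^1.852·0.213^4.8704 / (10.67·309)]^0.540 = 0.1652 m³/s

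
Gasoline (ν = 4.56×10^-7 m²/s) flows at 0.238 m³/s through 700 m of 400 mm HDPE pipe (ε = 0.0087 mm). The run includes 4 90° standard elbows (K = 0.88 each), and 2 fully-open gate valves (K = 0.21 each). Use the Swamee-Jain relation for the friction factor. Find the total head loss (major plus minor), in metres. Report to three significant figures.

H_L ≈ 4.35 m

V = 4Q/(πD²) = 1.894 m/s; V²/2g = 0.1828 m
Re = 1.66×10^6, ε/D = 2.18×10^-5 → f = 0.01136 (Swamee-Jain)
Major: h_f = f(L/D)·V²/2g = 0.01136·1750·0.1828 = 3.634 m
Minor: ΣK = 3.94; h_m = ΣK·V²/2g = 0.7203 m
Total H_L = 3.634 + 0.7203 = 4.354 m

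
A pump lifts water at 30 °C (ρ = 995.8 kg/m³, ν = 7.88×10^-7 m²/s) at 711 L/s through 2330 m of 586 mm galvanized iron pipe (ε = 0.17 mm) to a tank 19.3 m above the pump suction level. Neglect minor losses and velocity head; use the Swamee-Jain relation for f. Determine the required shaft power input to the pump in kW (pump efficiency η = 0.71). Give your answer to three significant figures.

P_shaft ≈ 400 kW

V = 4Q/(πD²) = 2.636 m/s; Re = 1.96×10^6; ε/D = 2.90×10^-4; f = 0.01531
h_f = f(L/D)V²/2g = 21.56 m
Total head H = z + h_f = 19.3 + 21.56 = 40.86 m
P_hyd = ρgQH = 995.8·9.81·0.711·40.86 = 283.8 kW
P_shaft = P_hyd/η = 283.8/0.71 = 399.7 kW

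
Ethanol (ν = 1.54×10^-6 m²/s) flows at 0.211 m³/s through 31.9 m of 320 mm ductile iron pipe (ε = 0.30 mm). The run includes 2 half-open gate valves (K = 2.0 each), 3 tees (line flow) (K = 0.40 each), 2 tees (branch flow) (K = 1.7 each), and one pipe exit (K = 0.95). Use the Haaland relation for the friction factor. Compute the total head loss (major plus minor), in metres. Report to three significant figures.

H_L ≈ 4.05 m

V = 4Q/(πD²) = 2.624 m/s; V²/2g = 0.3508 m
Re = 5.45×10^5, ε/D = 9.37×10^-4 → f = 0.01987 (Haaland)
Major: h_f = f(L/D)·V²/2g = 0.01987·99.69·0.3508 = 0.6950 m
Minor: ΣK = 9.55; h_m = ΣK·V²/2g = 3.350 m
Total H_L = 0.6950 + 3.350 = 4.045 m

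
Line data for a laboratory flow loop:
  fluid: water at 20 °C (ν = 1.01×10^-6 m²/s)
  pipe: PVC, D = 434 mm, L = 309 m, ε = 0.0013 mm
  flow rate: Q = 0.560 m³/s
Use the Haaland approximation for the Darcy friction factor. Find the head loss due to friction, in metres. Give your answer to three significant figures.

V = 4Q/(πD²) = 4·0.560/(π·0.434²) = 3.785 m/s
Re = VD/ν = 3.785·0.434/1.01×10^-6 = 1.63×10^6 → turbulent
ε/D = 0.0013/434 = 3.00×10^-6
Haaland: f = 0.01076
h_f = f(L/D)V²/(2g) = 0.01076·(309/0.434)·3.785²/(2·9.81) = 5.597 m

h_f ≈ 5.60 m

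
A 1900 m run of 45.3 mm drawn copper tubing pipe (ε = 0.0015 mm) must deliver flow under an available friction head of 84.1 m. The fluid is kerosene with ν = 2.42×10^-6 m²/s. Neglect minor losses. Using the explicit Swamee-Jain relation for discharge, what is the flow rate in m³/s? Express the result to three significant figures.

Q ≈ 0.00202 m³/s

Swamee-Jain (Type II): Q = -0.965·√(gD⁵h_f/L)·ln[ε/(3.7D) + √(3.17ν²L/(gD³h_f))]
√(gD⁵h_f/L) = √(9.81·0.0453⁵·84.1/1900) = 2.878×10^-4
ε/(3.7D) = 8.95×10^-6; √(3.17ν²L/(gD³h_f)) = 6.78×10^-4
Q = -0.965·2.878×10^-4·ln(6.871×10^-4) = 0.002023 m³/s
Check: V = 1.26 m/s, Re = 2.35×10^4, f = 0.02489, h_f = 83.8 m ≈ 84.1 m ✓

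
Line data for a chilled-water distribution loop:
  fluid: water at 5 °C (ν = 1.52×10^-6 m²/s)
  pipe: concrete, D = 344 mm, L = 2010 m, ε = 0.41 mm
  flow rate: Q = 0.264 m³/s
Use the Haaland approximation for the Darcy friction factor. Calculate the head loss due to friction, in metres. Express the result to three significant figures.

h_f ≈ 50.2 m

V = 4Q/(πD²) = 4·0.264/(π·0.344²) = 2.841 m/s
Re = VD/ν = 2.841·0.344/1.52×10^-6 = 6.43×10^5 → turbulent
ε/D = 0.41/344 = 0.00119
Haaland: f = 0.02091
h_f = f(L/D)V²/(2g) = 0.02091·(2010/0.344)·2.841²/(2·9.81) = 50.23 m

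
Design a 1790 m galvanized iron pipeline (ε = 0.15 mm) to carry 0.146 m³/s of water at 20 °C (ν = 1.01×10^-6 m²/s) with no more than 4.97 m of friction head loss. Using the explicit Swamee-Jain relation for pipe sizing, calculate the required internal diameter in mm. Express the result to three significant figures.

Swamee-Jain (Type III): D = 0.66·[ε^1.25·(LQ²/(gh_f))^4.75 + ν·Q^9.4·(L/(gh_f))^5.2]^0.04
LQ²/(gh_f) = 0.7826; L/(gh_f) = 36.71
Term 1 = ε^1.25·(…)^4.75 = 5.18×10^-6; Term 2 = ν·Q^9.4·(…)^5.2 = 1.93×10^-6
D = 0.66·(5.18×10^-6 + 1.93×10^-6)^0.04 = 0.4108 m = 411 mm
Check: V = 1.10 m/s, Re = 4.48×10^5, f = 0.01699, h_f = 4.58 m ≈ 4.97 m ✓

D ≈ 411 mm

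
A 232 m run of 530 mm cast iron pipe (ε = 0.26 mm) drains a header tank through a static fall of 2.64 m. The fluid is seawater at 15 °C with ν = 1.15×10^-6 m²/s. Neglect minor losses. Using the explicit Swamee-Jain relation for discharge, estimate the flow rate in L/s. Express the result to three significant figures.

Swamee-Jain (Type II): Q = -0.965·√(gD⁵h_f/L)·ln[ε/(3.7D) + √(3.17ν²L/(gD³h_f))]
√(gD⁵h_f/L) = √(9.81·0.530⁵·2.64/232) = 0.06833
ε/(3.7D) = 1.33×10^-4; √(3.17ν²L/(gD³h_f)) = 1.59×10^-5
Q = -0.965·0.06833·ln(1.485×10^-4) = 0.5812 m³/s
Check: V = 2.63 m/s, Re = 1.21×10^6, f = 0.01714, h_f = 2.65 m ≈ 2.64 m ✓

Q ≈ 581 L/s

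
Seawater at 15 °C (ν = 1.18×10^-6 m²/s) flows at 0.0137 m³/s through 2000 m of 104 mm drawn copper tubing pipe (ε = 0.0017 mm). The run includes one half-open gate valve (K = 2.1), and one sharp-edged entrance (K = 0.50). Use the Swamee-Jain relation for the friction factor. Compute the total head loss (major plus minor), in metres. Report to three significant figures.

V = 4Q/(πD²) = 1.613 m/s; V²/2g = 0.1326 m
Re = 1.42×10^5, ε/D = 1.63×10^-5 → f = 0.01674 (Swamee-Jain)
Major: h_f = f(L/D)·V²/2g = 0.01674·19231·0.1326 = 42.68 m
Minor: ΣK = 2.60; h_m = ΣK·V²/2g = 0.3447 m
Total H_L = 42.68 + 0.3447 = 43.03 m

H_L ≈ 43.0 m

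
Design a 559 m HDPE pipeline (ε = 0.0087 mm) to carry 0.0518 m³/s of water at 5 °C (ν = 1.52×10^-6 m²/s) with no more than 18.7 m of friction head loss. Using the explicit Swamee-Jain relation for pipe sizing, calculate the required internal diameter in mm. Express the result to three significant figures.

D ≈ 161 mm

Swamee-Jain (Type III): D = 0.66·[ε^1.25·(LQ²/(gh_f))^4.75 + ν·Q^9.4·(L/(gh_f))^5.2]^0.04
LQ²/(gh_f) = 0.008176; L/(gh_f) = 3.047
Term 1 = ε^1.25·(…)^4.75 = 5.74×10^-17; Term 2 = ν·Q^9.4·(…)^5.2 = 4.10×10^-16
D = 0.66·(5.74×10^-17 + 4.10×10^-16)^0.04 = 0.1608 m = 161 mm
Check: V = 2.55 m/s, Re = 2.70×10^5, f = 0.01523, h_f = 17.6 m ≈ 18.7 m ✓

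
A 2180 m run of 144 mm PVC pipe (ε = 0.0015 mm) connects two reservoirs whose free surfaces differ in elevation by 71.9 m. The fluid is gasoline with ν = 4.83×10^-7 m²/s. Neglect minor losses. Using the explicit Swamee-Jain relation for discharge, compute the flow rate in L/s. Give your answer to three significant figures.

Swamee-Jain (Type II): Q = -0.965·√(gD⁵h_f/L)·ln[ε/(3.7D) + √(3.17ν²L/(gD³h_f))]
√(gD⁵h_f/L) = √(9.81·0.144⁵·71.9/2180) = 0.004476
ε/(3.7D) = 2.82×10^-6; √(3.17ν²L/(gD³h_f)) = 2.77×10^-5
Q = -0.965·0.004476·ln(3.048×10^-5) = 0.04491 m³/s
Check: V = 2.76 m/s, Re = 8.22×10^5, f = 0.01223, h_f = 71.7 m ≈ 71.9 m ✓

Q ≈ 44.9 L/s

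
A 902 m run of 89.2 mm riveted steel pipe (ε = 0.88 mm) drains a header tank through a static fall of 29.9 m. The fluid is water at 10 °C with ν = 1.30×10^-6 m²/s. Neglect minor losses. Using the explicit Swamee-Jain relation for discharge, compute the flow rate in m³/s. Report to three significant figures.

Q ≈ 0.00768 m³/s

Swamee-Jain (Type II): Q = -0.965·√(gD⁵h_f/L)·ln[ε/(3.7D) + √(3.17ν²L/(gD³h_f))]
√(gD⁵h_f/L) = √(9.81·0.0892⁵·29.9/902) = 0.001355
ε/(3.7D) = 0.00267; √(3.17ν²L/(gD³h_f)) = 1.52×10^-4
Q = -0.965·0.001355·ln(0.002819) = 0.007678 m³/s
Check: V = 1.23 m/s, Re = 8.43×10^4, f = 0.03872, h_f = 30.1 m ≈ 29.9 m ✓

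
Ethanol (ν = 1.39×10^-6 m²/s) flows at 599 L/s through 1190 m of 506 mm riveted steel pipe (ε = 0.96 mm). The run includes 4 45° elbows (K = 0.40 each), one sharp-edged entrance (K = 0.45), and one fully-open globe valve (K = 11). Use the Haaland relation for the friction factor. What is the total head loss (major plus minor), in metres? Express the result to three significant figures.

V = 4Q/(πD²) = 2.979 m/s; V²/2g = 0.4522 m
Re = 1.08×10^6, ε/D = 0.00190 → f = 0.02330 (Haaland)
Major: h_f = f(L/D)·V²/2g = 0.02330·2352·0.4522 = 24.78 m
Minor: ΣK = 13.1; h_m = ΣK·V²/2g = 5.902 m
Total H_L = 24.78 + 5.902 = 30.68 m

H_L ≈ 30.7 m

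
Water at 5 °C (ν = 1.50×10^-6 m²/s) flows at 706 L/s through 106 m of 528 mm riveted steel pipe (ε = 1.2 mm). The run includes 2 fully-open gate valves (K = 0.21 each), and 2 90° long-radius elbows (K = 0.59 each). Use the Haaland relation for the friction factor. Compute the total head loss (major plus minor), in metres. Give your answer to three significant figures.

V = 4Q/(πD²) = 3.224 m/s; V²/2g = 0.5299 m
Re = 1.13×10^6, ε/D = 0.00227 → f = 0.02442 (Haaland)
Major: h_f = f(L/D)·V²/2g = 0.02442·200.8·0.5299 = 2.598 m
Minor: ΣK = 1.60; h_m = ΣK·V²/2g = 0.8478 m
Total H_L = 2.598 + 0.8478 = 3.445 m

H_L ≈ 3.45 m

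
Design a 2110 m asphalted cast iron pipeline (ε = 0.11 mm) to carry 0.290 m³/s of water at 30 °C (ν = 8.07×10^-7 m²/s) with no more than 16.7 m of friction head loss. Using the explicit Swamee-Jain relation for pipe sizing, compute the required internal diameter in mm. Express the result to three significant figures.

Swamee-Jain (Type III): D = 0.66·[ε^1.25·(LQ²/(gh_f))^4.75 + ν·Q^9.4·(L/(gh_f))^5.2]^0.04
LQ²/(gh_f) = 1.083; L/(gh_f) = 12.88
Term 1 = ε^1.25·(…)^4.75 = 1.65×10^-5; Term 2 = ν·Q^9.4·(…)^5.2 = 4.22×10^-6
D = 0.66·(1.65×10^-5 + 4.22×10^-6)^0.04 = 0.4287 m = 429 mm
Check: V = 2.01 m/s, Re = 1.07×10^6, f = 0.01531, h_f = 15.5 m ≈ 16.7 m ✓

D ≈ 429 mm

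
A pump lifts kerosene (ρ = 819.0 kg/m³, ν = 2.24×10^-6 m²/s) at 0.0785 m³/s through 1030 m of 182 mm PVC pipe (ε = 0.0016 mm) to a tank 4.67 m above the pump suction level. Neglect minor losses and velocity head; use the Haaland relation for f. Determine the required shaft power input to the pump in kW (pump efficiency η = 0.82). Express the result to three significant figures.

P_shaft ≈ 33.8 kW

V = 4Q/(πD²) = 3.017 m/s; Re = 2.45×10^5; ε/D = 8.79×10^-6; f = 0.01496
h_f = f(L/D)V²/2g = 39.29 m
Total head H = z + h_f = 4.67 + 39.29 = 43.96 m
P_hyd = ρgQH = 819.0·9.81·0.0785·43.96 = 27.73 kW
P_shaft = P_hyd/η = 27.73/0.82 = 33.81 kW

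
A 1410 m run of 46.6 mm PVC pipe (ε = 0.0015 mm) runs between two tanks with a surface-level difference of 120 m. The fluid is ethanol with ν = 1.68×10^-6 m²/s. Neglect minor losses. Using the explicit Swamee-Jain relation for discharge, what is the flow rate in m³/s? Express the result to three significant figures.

Swamee-Jain (Type II): Q = -0.965·√(gD⁵h_f/L)·ln[ε/(3.7D) + √(3.17ν²L/(gD³h_f))]
√(gD⁵h_f/L) = √(9.81·0.0466⁵·120/1410) = 4.283×10^-4
ε/(3.7D) = 8.70×10^-6; √(3.17ν²L/(gD³h_f)) = 3.25×10^-4
Q = -0.965·4.283×10^-4·ln(3.341×10^-4) = 0.003308 m³/s
Check: V = 1.94 m/s, Re = 5.38×10^4, f = 0.02056, h_f = 119 m ≈ 120 m ✓

Q ≈ 0.00331 m³/s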